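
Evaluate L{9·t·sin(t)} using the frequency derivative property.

L{sin(t)} = 1/(s² + 1). By L{t·f(t)} = -F'(s): -d/ds[1/(s² + 1)] = -(1)·(-2s)/(s² + 1)² = 2s/(s² + 1)². Then L{9·t·sin(t)} = 9·2s/(s² + 1)² = 18s/(s² + 1)²

Final answer: 18s/(s² + 1)²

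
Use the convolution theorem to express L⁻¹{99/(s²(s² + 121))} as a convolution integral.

99/(s²(s² + 121)) = (1/s²)·(99/(s² + 121)) = L{t}·L{9·sin(11t)}. So f(t) = t*(9·sin(11t)) = ∫₀ᵗ 9τ·sin(11(t-τ)) dτ

Final answer: ∫₀ᵗ 9τ·sin(11(t-τ)) dτ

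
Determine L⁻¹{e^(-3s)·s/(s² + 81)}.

L⁻¹{s/(s² + 81)} = cos(9t). By the time shift theorem, L⁻¹{e^(-as)F(s)} = u(t-a)f(t-a) with a=3, so L⁻¹{e^(-3s)·s/(s² + 81)} = u(t-3)·cos(9(t-3))

Final answer: u(t-3)·cos(9(t-3))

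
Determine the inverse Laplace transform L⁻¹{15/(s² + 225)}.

L⁻¹{15/(s² + 225)} = sin(15t)

Final answer: sin(15t)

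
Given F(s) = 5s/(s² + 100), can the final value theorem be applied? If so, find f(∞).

The final value theorem requires all poles of sF(s) in the left half-plane. sF(s) = 5s²/(s² + 100) has poles at s = ±10i (imaginary axis). Theorem does NOT apply (oscillatory system).

Final answer: Not applicable (oscillatory)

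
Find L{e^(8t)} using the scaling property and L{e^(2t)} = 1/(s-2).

Using L{f(at)} = (1/a)F(s/a) with a=4 and f(t) = e^(2t): L{e^(8t)} = (1/4) · 1/((s/4)-2) = (1/4) · 4/(s-8) = 1/(s-8)

Final answer: 1/(s-8)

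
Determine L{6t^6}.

L{t^n} = n!/s^(n+1). So L{6t^6} = 6·6!/s^7 = 4320/s^7

Final answer: 4320/s^7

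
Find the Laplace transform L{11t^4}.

L{11t^4} = 11 · L{t^4} = 11 · 24/s^5 = 264/s^5

Final answer: 264/s^5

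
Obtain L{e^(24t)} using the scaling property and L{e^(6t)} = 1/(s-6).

Using L{f(at)} = (1/a)F(s/a) with a=4 and f(t) = e^(6t): L{e^(24t)} = (1/4) · 1/((s/4)-6) = (1/4) · 4/(s-24) = 1/(s-24)

Final answer: 1/(s-24)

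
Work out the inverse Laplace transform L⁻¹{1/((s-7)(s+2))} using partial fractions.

Decompose: A/(s-7) + B/(s+2). A = 1/9, B = -1/9. f(t) = (e^(7t) - e^(-2t))/9

Final answer: (e^(7t) - e^(-2t))/9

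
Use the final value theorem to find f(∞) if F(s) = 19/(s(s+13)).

f(∞) = lim_{s→0} s·19/(s(s+13)) = lim_{s→0} 19/(s+13) = 19/13 = 19/13

Final answer: 19/13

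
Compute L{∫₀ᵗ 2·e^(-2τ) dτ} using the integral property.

L{∫₀ᵗ f(τ)dτ} = F(s)/s with F(s) = 2/(s+2), so L{∫₀ᵗ 2·e^(-2τ) dτ} = 2/(s(s+2))

Final answer: 2/(s(s+2))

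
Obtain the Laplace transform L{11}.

L{11} = 11 · L{1} = 11/s

Final answer: 11/s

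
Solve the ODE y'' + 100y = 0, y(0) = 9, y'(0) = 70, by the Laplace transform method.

L{y''} + 100L{y} = 0. s²Y - 9s - 70 + 100Y = 0. Y(s² + 100) = 9s + 70. Y = (9s + 70)/(s² + 100). Inverting: y(t) = 9cos(10t) + 7sin(10t)

Final answer: y(t) = 9cos(10t) + 7sin(10t)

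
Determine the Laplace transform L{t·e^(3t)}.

L{t^n·e^(at)} = n!/(s-a)^(n+1), so L{t·e^(3t)} = 1/(s-3)^2

Final answer: 1/(s-3)^2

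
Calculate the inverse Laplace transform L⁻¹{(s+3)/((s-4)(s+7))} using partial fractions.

Using partial fractions, f(t) = (7e^(4t) + 4e^(-7t))/11

Final answer: (7e^(4t) + 4e^(-7t))/11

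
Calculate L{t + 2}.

L{t + 2} = L{t} + 2·L{1} = 1/s² + 2/s

Final answer: 1/s² + 2/s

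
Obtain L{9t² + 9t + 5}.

L{9t² + 9t + 5} = 9·2/s³ + 9/s² + 5/s = 18/s³ + 9/s² + 5/s

Final answer: 18/s³ + 9/s² + 5/s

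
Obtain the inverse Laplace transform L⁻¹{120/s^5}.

L⁻¹{n!/s^(n+1)} = t^n with n=4. So L⁻¹{24/s^5} = t^4, and L⁻¹{120/s^5} = (120/24)·t^4 = 5·t^4

Final answer: 5·t^4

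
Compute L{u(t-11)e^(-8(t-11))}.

u(t-a)f(t-a) with f(t)=e^(-8t). L{e^(-8t)} = 1/(s+8). By time shift: e^(-11s)/(s+8)

Final answer: e^(-11s)/(s+8)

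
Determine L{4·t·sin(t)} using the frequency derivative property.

L{sin(t)} = 1/(s² + 1). By L{t·f(t)} = -F'(s): -d/ds[1/(s² + 1)] = -(1)·(-2s)/(s² + 1)² = 2s/(s² + 1)². Then L{4·t·sin(t)} = 4·2s/(s² + 1)² = 8s/(s² + 1)²

Final answer: 8s/(s² + 1)²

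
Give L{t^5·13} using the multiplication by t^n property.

L{13} = 13/s. d^1/ds^1[1/s] = -1/s². d^2/ds^2[1/s] = 2/s^3. d^3/ds^3[1/s] = -6/s^4. d^4/ds^4[1/s] = 24/s^5. d^5/ds^5[1/s] = -120/s^6. So L{t^5} = (-1)^{5}·-120/s^6 = 120/s^6. Then L{t^5·13} = 13·120/s^6 = 1560/s^6

Final answer: 1560/s^6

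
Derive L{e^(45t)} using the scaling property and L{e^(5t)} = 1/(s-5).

Using L{f(at)} = (1/a)F(s/a) with a=9 and f(t) = e^(5t): L{e^(45t)} = (1/9) · 1/((s/9)-5) = (1/9) · 9/(s-45) = 1/(s-45)

Final answer: 1/(s-45)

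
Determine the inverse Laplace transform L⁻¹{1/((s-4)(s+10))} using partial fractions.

Decompose: A/(s-4) + B/(s+10). A = 1/14, B = -1/14. f(t) = (e^(4t) - e^(-10t))/14

Final answer: (e^(4t) - e^(-10t))/14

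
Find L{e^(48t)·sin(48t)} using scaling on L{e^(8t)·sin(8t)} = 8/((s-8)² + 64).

Scaling with a=6: L{e^(48t)·sin(48t)} = (1/6) · 8/((s/6-8)² + 64). Simplifying: 48/((s-48)² + 2304)

Final answer: 48/((s-48)² + 2304)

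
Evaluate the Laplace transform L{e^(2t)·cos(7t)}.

L{e^(at)·cos(ωt)} = (s-a)/((s-a)² + ω²), so L{e^(2t)·cos(7t)} = (s-2)/((s-2)² + 49)

Final answer: (s-2)/((s-2)² + 49)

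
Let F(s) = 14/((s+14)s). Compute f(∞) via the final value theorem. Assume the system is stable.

f(∞) = lim_{s→0} sF(s) = lim_{s→0} 14/(s+14) = 1

Final answer: 1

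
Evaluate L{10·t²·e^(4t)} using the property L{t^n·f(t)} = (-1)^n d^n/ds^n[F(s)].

L{e^(4t)} = 1/(s-4). d/ds[1/(s-4)] = -1/(s-4)². d²/ds²[1/(s-4)] = 2/(s-4)³. So L{t²·e^(4t)} = (-1)² · 2/(s-4)³ = 2/(s-4)³. Then L{10·t²·e^(4t)} = 10·2/(s-4)³ = 20/(s-4)³

Final answer: 20/(s-4)³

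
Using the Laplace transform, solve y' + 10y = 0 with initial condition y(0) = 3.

L{y'} + 10L{y} = 0. sY - 3 + 10Y = 0. Y(s+10) = 3. Y = 3/(s+10)

Final answer: y(t) = 3e^(-10t)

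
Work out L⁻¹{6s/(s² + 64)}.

This is the form c·s/(s² + a²) with a = 8, c = 6. L⁻¹ = 6·cos(8t)

Final answer: 6·cos(8t)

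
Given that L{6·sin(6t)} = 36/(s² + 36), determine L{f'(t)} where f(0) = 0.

L{f'(t)} = s·F(s) - f(0) = s·36/(s² + 36) - 0 = 36s/(s² + 36)

Final answer: 36s/(s² + 36)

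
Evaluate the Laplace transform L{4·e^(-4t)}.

L{e^(at)} = 1/(s-a), so L{e^(-4t)} = 1/(s+4). Then L{4·e^(-4t)} = 4/(s+4)

Final answer: 4/(s+4)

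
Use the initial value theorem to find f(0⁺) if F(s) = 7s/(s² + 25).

f(0⁺) = lim_{s→∞} s·7s/(s² + 25) = lim_{s→∞} 7s²/(s² + 25) = 7

Final answer: 7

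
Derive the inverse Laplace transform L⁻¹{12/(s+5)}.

L⁻¹{1/(s-a)} = e^(at), so L⁻¹{1/(s+5)} = e^(-5t), and L⁻¹{12/(s+5)} = 12·e^(-5t)

Final answer: 12·e^(-5t)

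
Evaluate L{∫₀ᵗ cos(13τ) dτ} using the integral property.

L{∫₀ᵗ f(τ)dτ} = F(s)/s with F(s) = s/(s² + 169), so the result is (s/(s² + 169))/s = 1/(s² + 169)

Final answer: 1/(s² + 169)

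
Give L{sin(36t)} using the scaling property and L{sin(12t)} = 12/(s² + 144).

Using L{f(at)} = (1/a)F(s/a) with a=3: L{sin(36t)} = (1/3) · 12/((s/3)² + 144) = (1/3) · 12·9/(s² + 1296) = 36/(s² + 1296)

Final answer: 36/(s² + 1296)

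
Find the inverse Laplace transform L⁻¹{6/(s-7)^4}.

L⁻¹{n!/(s-a)^(n+1)} = t^n·e^(at) with n=3, a=7. So L⁻¹{6/(s-7)^4} = t^3·e^(7t)

Final answer: t^3·e^(7t)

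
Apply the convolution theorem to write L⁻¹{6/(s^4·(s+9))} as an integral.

6/(s^4·(s+9)) = (6/s^4)·(1/(s+9)) = L{t^3}·L{e^(-9t)}. So f(t) = t^3*e^(-9t) = ∫₀ᵗ τ^3·e^(-9(t-τ)) dτ

Final answer: ∫₀ᵗ τ^3·e^(-9(t-τ)) dτ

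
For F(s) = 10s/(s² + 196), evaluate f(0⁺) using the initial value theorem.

f(0⁺) = lim_{s→∞} s·10s/(s² + 196) = lim_{s→∞} 10s²/(s² + 196) = 10

Final answer: 10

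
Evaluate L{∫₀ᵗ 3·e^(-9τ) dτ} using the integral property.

L{∫₀ᵗ f(τ)dτ} = F(s)/s with F(s) = 3/(s+9), so L{∫₀ᵗ 3·e^(-9τ) dτ} = 3/(s(s+9))

Final answer: 3/(s(s+9))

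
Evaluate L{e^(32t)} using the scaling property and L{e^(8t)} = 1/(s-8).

Using L{f(at)} = (1/a)F(s/a) with a=4 and f(t) = e^(8t): L{e^(32t)} = (1/4) · 1/((s/4)-8) = (1/4) · 4/(s-32) = 1/(s-32)

Final answer: 1/(s-32)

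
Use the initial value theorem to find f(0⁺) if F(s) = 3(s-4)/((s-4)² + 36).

f(0⁺) = lim_{s→∞} sF(s) = lim_{s→∞} 3s(s-4)/((s-4)² + 36) = 3

Final answer: 3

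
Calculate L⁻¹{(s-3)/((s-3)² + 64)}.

Using frequency shift: L⁻¹{(s-a)/((s-a)² + b²)} = e^(at)cos(bt). Here a=3, b=8

Final answer: e^(3t)·cos(8t)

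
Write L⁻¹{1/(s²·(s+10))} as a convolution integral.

1/(s²·(s+10)) = (1/s^2)·(1/(s+10)) = L{t}·L{e^(-10t)}. So f(t) = t*e^(-10t) = ∫₀ᵗ τ·e^(-10(t-τ)) dτ

Final answer: ∫₀ᵗ τ·e^(-10(t-τ)) dτ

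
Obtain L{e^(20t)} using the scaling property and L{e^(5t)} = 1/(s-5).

Using L{f(at)} = (1/a)F(s/a) with a=4 and f(t) = e^(5t): L{e^(20t)} = (1/4) · 1/((s/4)-5) = (1/4) · 4/(s-20) = 1/(s-20)

Final answer: 1/(s-20)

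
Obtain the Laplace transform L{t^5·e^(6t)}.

L{t^n·e^(at)} = n!/(s-a)^(n+1), so L{t^5·e^(6t)} = 120/(s-6)^6

Final answer: 120/(s-6)^6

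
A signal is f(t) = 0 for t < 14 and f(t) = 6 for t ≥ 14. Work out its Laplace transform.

f(t) = 6·u(t-14). L{u(t-14)} = e^(-14s)/s, so L{f(t)} = 6·e^(-14s)/s

Final answer: 6·e^(-14s)/s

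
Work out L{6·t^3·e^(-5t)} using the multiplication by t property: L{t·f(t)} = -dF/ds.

Using L{t^n·e^(at)} = n!/(s-a)^(n+1), L{t^3·e^(-5t)} = 6/(s+5)^4, so L{6·t^3·e^(-5t)} = 6·6/(s+5)^4 = 36/(s+5)^4

Final answer: 36/(s+5)^4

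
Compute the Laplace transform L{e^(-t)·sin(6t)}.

L{e^(at)·sin(ωt)} = ω/((s-a)² + ω²), so L{e^(-t)·sin(6t)} = 6/((s+1)² + 36)

Final answer: 6/((s+1)² + 36)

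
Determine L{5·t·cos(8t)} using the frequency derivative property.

L{cos(8t)} = s/(s² + 64). Derivative: d/ds[s/(s² + 64)] = [(s² + 64) - s·2s]/(s² + 64)² = (64 - s²)/(s² + 64)². So L{t·cos(8t)} = -F'(s) = (s² - 64)/(s² + 64)². Then L{5·t·cos(8t)} = 5·(s² - 64)/(s² + 64)²

Final answer: 5·(s² - 64)/(s² + 64)²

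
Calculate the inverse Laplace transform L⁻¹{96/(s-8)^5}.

L⁻¹{n!/(s-a)^(n+1)} = t^n·e^(at) with n=4, a=8. So L⁻¹{24/(s-8)^5} = t^4·e^(8t), and L⁻¹{96/(s-8)^5} = (96/24)·t^4·e^(8t) = 4·t^4·e^(8t)

Final answer: 4·t^4·e^(8t)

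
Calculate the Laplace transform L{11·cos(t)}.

L{cos(ωt)} = s/(s² + ω²), so L{cos(t)} = s/(s² + 1). Then L{11·cos(t)} = 11·s/(s² + 1) = 11s/(s² + 1)

Final answer: 11s/(s² + 1)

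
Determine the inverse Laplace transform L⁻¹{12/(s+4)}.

L⁻¹{1/(s-a)} = e^(at), so L⁻¹{1/(s+4)} = e^(-4t), and L⁻¹{12/(s+4)} = 12·e^(-4t)

Final answer: 12·e^(-4t)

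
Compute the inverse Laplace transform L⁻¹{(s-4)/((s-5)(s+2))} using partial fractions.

Using partial fractions, f(t) = (e^(5t) + 6e^(-2t))/7

Final answer: (e^(5t) + 6e^(-2t))/7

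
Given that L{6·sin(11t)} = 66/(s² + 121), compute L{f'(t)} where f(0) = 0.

L{f'(t)} = s·F(s) - f(0) = s·66/(s² + 121) - 0 = 66s/(s² + 121)

Final answer: 66s/(s² + 121)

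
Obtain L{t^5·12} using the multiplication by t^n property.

L{12} = 12/s. d^1/ds^1[1/s] = -1/s². d^2/ds^2[1/s] = 2/s^3. d^3/ds^3[1/s] = -6/s^4. d^4/ds^4[1/s] = 24/s^5. d^5/ds^5[1/s] = -120/s^6. So L{t^5} = (-1)^{5}·-120/s^6 = 120/s^6. Then L{t^5·12} = 12·120/s^6 = 1440/s^6

Final answer: 1440/s^6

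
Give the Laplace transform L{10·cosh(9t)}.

L{cosh(ωt)} = s/(s² - ω²), so L{cosh(9t)} = s/(s² - 81). Then L{10·cosh(9t)} = 10·s/(s² - 81) = 10s/(s² - 81)

Final answer: 10s/(s² - 81)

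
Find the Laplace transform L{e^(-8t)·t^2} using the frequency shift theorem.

L{e^(at)·t^n} = n!/(s-a)^(n+1), so L{e^(-8t)·t^2} = 2/(s+8)^3

Final answer: 2/(s+8)^3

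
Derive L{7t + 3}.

L{7t + 3} = 7·L{t} + 3·L{1} = 7/s² + 3/s

Final answer: 7/s² + 3/s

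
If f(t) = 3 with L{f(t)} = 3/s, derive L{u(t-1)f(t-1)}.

Time shift theorem: L{u(t-a)f(t-a)} = e^(-as)F(s). Here a=1, F(s) = 3/s, so L{u(t-1)f(t-1)} = e^(-s)·3/s

Final answer: e^(-s)·3/s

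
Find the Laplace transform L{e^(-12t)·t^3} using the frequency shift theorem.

L{e^(at)·t^n} = n!/(s-a)^(n+1), so L{e^(-12t)·t^3} = 6/(s+12)^4

Final answer: 6/(s+12)^4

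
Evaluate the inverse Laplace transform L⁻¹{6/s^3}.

L⁻¹{n!/s^(n+1)} = t^n with n=2. So L⁻¹{2/s^3} = t^2, and L⁻¹{6/s^3} = (6/2)·t^2 = 3·t^2

Final answer: 3·t^2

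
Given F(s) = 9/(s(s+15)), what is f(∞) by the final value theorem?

f(∞) = lim_{s→0} s·9/(s(s+15)) = lim_{s→0} 9/(s+15) = 9/15 = 3/5

Final answer: 3/5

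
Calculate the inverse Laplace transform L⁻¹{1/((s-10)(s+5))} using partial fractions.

Decompose: A/(s-10) + B/(s+5). A = 1/15, B = -1/15. f(t) = (e^(10t) - e^(-5t))/15

Final answer: (e^(10t) - e^(-5t))/15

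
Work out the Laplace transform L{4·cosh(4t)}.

L{cosh(ωt)} = s/(s² - ω²), so L{cosh(4t)} = s/(s² - 16). Then L{4·cosh(4t)} = 4·s/(s² - 16) = 4s/(s² - 16)

Final answer: 4s/(s² - 16)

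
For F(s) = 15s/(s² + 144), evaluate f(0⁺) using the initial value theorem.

f(0⁺) = lim_{s→∞} s·15s/(s² + 144) = lim_{s→∞} 15s²/(s² + 144) = 15

Final answer: 15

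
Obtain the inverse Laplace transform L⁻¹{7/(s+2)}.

L⁻¹{1/(s-a)} = e^(at), so L⁻¹{1/(s+2)} = e^(-2t), and L⁻¹{7/(s+2)} = 7·e^(-2t)

Final answer: 7·e^(-2t)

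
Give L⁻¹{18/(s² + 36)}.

This is the form c·a/(s² + a²) with a = 6, c = 3. L⁻¹ = 3·sin(6t)

Final answer: 3·sin(6t)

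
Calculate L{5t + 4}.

L{5t + 4} = 5·L{t} + 4·L{1} = 5/s² + 4/s

Final answer: 5/s² + 4/s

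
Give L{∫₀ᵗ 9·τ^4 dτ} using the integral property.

L{∫₀ᵗ f(τ)dτ} = F(s)/s with f(t) = 9t^4. F(s) = 216/s^5, so L{∫₀ᵗ 9·τ^4 dτ} = (216/s^5)/s = 216/s^6. (Check: ∫₀ᵗ 9·τ^4 dτ = 9t^5/5.)

Final answer: 216/s^6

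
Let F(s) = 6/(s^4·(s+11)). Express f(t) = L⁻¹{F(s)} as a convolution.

6/(s^4·(s+11)) = (6/s^4)·(1/(s+11)) = L{t^3}·L{e^(-11t)}. So f(t) = t^3*e^(-11t) = ∫₀ᵗ τ^3·e^(-11(t-τ)) dτ

Final answer: ∫₀ᵗ τ^3·e^(-11(t-τ)) dτ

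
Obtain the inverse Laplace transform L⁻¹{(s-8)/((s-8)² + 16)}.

Using frequency shift, L⁻¹{(s-8)/((s-8)² + 16)} = e^(8t)·cos(4t)

Final answer: e^(8t)·cos(4t)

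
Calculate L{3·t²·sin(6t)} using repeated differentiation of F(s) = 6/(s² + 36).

F(s) = 6/(s² + 36). F'(s) = -12s/(s² + 36)². F''(s) = -12(36 - 3s²)/(s² + 36)³ = (36s² - 432)/(s² + 36)³. So L{t²·sin(6t)} = (-1)² F''(s) = (36s² - 432)/(s² + 36)³. Then L{3·t²·sin(6t)} = 3·(36s² - 432)/(s² + 36)³ = (108s² - 1296)/(s² + 36)³

Final answer: (108s² - 1296)/(s² + 36)³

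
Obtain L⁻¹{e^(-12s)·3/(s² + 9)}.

L⁻¹{3/(s² + 9)} = sin(3t). By the time shift theorem, L⁻¹{e^(-as)F(s)} = u(t-a)f(t-a) with a=12, so L⁻¹{e^(-12s)·3/(s² + 9)} = u(t-12)·sin(3(t-12))

Final answer: u(t-12)·sin(3(t-12))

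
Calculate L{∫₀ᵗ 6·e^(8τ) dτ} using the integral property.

L{∫₀ᵗ f(τ)dτ} = F(s)/s with F(s) = 6/(s-8), so L{∫₀ᵗ 6·e^(8τ) dτ} = 6/(s(s-8))

Final answer: 6/(s(s-8))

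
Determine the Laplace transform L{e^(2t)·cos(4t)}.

L{e^(at)·cos(ωt)} = (s-a)/((s-a)² + ω²), so L{e^(2t)·cos(4t)} = (s-2)/((s-2)² + 16)

Final answer: (s-2)/((s-2)² + 16)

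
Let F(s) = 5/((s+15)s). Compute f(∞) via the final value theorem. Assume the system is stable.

f(∞) = lim_{s→0} sF(s) = lim_{s→0} 5/(s+15) = 1/3

Final answer: 1/3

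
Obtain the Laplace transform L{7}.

L{7} = 7 · L{1} = 7/s

Final answer: 7/s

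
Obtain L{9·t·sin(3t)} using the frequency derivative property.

L{sin(3t)} = 3/(s² + 9). By L{t·f(t)} = -F'(s): -d/ds[3/(s² + 9)] = -(3)·(-2s)/(s² + 9)² = 6s/(s² + 9)². Then L{9·t·sin(3t)} = 9·6s/(s² + 9)² = 54s/(s² + 9)²

Final answer: 54s/(s² + 9)²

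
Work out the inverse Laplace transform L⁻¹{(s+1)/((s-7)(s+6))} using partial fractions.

Using partial fractions, f(t) = (8e^(7t) + 5e^(-6t))/13

Final answer: (8e^(7t) + 5e^(-6t))/13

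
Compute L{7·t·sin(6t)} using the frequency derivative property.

L{sin(6t)} = 6/(s² + 36). By L{t·f(t)} = -F'(s): -d/ds[6/(s² + 36)] = -(6)·(-2s)/(s² + 36)² = 12s/(s² + 36)². Then L{7·t·sin(6t)} = 7·12s/(s² + 36)² = 84s/(s² + 36)²

Final answer: 84s/(s² + 36)²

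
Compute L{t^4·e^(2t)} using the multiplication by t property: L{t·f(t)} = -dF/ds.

Using L{t^n·e^(at)} = n!/(s-a)^(n+1), L{t^4·e^(2t)} = 24/(s-2)^5

Final answer: 24/(s-2)^5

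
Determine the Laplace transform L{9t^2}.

L{9t^2} = 9 · L{t^2} = 9 · 2/s^3 = 18/s^3

Final answer: 18/s^3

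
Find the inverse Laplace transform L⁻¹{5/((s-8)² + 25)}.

Using frequency shift, L⁻¹{5/((s-8)² + 25)} = e^(8t)·sin(5t)

Final answer: e^(8t)·sin(5t)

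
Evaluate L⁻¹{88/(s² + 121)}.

This is the form c·a/(s² + a²) with a = 11, c = 8. L⁻¹ = 8·sin(11t)

Final answer: 8·sin(11t)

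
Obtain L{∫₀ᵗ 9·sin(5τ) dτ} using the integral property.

L{∫₀ᵗ f(τ)dτ} = F(s)/s with F(s) = 45/(s² + 25), so the result is (45/(s² + 25))/s = 45/(s(s² + 25))

Final answer: 45/(s(s² + 25))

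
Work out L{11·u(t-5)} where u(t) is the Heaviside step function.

L{u(t-a)} = e^(-as)/s. Here a=5, so L{u(t-5)} = e^(-5s)/s, and L{11·u(t-5)} = 11·e^(-5s)/s

Final answer: 11·e^(-5s)/s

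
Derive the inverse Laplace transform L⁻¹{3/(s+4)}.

L⁻¹{1/(s-a)} = e^(at), so L⁻¹{1/(s+4)} = e^(-4t), and L⁻¹{3/(s+4)} = 3·e^(-4t)

Final answer: 3·e^(-4t)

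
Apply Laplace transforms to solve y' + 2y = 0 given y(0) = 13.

L{y'} + 2L{y} = 0. sY - 13 + 2Y = 0. Y(s+2) = 13. Y = 13/(s+2)

Final answer: y(t) = 13e^(-2t)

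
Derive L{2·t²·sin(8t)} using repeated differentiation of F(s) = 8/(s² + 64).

F(s) = 8/(s² + 64). F'(s) = -16s/(s² + 64)². F''(s) = -16(64 - 3s²)/(s² + 64)³ = (48s² - 1024)/(s² + 64)³. So L{t²·sin(8t)} = (-1)² F''(s) = (48s² - 1024)/(s² + 64)³. Then L{2·t²·sin(8t)} = 2·(48s² - 1024)/(s² + 64)³ = (96s² - 2048)/(s² + 64)³

Final answer: (96s² - 2048)/(s² + 64)³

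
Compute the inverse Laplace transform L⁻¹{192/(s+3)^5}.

L⁻¹{n!/(s-a)^(n+1)} = t^n·e^(at) with n=4, a=-3. So L⁻¹{24/(s+3)^5} = t^4·e^(-3t), and L⁻¹{192/(s+3)^5} = (192/24)·t^4·e^(-3t) = 8·t^4·e^(-3t)

Final answer: 8·t^4·e^(-3t)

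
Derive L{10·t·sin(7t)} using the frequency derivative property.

L{sin(7t)} = 7/(s² + 49). By L{t·f(t)} = -F'(s): -d/ds[7/(s² + 49)] = -(7)·(-2s)/(s² + 49)² = 14s/(s² + 49)². Then L{10·t·sin(7t)} = 10·14s/(s² + 49)² = 140s/(s² + 49)²

Final answer: 140s/(s² + 49)²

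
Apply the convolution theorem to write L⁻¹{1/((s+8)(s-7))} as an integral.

1/((s+8)(s-7)) = (1/(s+8))·(1/(s-7)) = L{e^(-8t)}·L{e^(7t)}. So f(t) = e^(-8t)*e^(7t) = ∫₀ᵗ e^(-8τ)·e^(7(t-τ)) dτ

Final answer: ∫₀ᵗ e^(-8τ)·e^(7(t-τ)) dτ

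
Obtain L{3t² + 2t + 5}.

L{3t² + 2t + 5} = 3·2/s³ + 2/s² + 5/s = 6/s³ + 2/s² + 5/s

Final answer: 6/s³ + 2/s² + 5/s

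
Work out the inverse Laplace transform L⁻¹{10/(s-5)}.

L⁻¹{1/(s-a)} = e^(at), so L⁻¹{1/(s-5)} = e^(5t), and L⁻¹{10/(s-5)} = 10·e^(5t)

Final answer: 10·e^(5t)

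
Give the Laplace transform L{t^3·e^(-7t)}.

L{t^n·e^(at)} = n!/(s-a)^(n+1), so L{t^3·e^(-7t)} = 6/(s+7)^4

Final answer: 6/(s+7)^4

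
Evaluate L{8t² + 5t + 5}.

L{8t² + 5t + 5} = 8·2/s³ + 5/s² + 5/s = 16/s³ + 5/s² + 5/s

Final answer: 16/s³ + 5/s² + 5/s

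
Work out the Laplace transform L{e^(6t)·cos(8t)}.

L{e^(at)·cos(ωt)} = (s-a)/((s-a)² + ω²), so L{e^(6t)·cos(8t)} = (s-6)/((s-6)² + 64)

Final answer: (s-6)/((s-6)² + 64)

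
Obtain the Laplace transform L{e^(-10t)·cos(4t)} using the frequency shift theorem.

Frequency shift: L{e^(at)f(t)} = F(s-a). L{e^(-10t)·cos(4t)} = (s+10)/((s+10)² + 16)

Final answer: (s+10)/((s+10)² + 16)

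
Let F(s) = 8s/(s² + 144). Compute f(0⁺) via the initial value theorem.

f(0⁺) = lim_{s→∞} s·8s/(s² + 144) = lim_{s→∞} 8s²/(s² + 144) = 8

Final answer: 8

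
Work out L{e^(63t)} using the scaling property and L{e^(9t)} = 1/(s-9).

Using L{f(at)} = (1/a)F(s/a) with a=7 and f(t) = e^(9t): L{e^(63t)} = (1/7) · 1/((s/7)-9) = (1/7) · 7/(s-63) = 1/(s-63)

Final answer: 1/(s-63)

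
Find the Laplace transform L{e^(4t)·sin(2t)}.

L{e^(at)·sin(ωt)} = ω/((s-a)² + ω²), so L{e^(4t)·sin(2t)} = 2/((s-4)² + 4)

Final answer: 2/((s-4)² + 4)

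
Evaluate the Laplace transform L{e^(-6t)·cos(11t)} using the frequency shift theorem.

Frequency shift: L{e^(at)f(t)} = F(s-a). L{e^(-6t)·cos(11t)} = (s+6)/((s+6)² + 121)

Final answer: (s+6)/((s+6)² + 121)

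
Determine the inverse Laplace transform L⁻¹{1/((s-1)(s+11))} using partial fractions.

Decompose: A/(s-1) + B/(s+11). A = 1/12, B = -1/12. f(t) = (e^t - e^(-11t))/12

Final answer: (e^t - e^(-11t))/12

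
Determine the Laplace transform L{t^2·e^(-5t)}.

L{t^n·e^(at)} = n!/(s-a)^(n+1), so L{t^2·e^(-5t)} = 2/(s+5)^3

Final answer: 2/(s+5)^3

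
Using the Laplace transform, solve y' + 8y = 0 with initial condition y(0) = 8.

L{y'} + 8L{y} = 0. sY - 8 + 8Y = 0. Y(s+8) = 8. Y = 8/(s+8)

Final answer: y(t) = 8e^(-8t)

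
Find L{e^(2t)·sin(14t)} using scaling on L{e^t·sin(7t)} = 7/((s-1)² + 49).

Scaling with a=2: L{e^(2t)·sin(14t)} = (1/2) · 7/((s/2-1)² + 49). Simplifying: 14/((s-2)² + 196)

Final answer: 14/((s-2)² + 196)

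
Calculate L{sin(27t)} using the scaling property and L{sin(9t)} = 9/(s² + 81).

Using L{f(at)} = (1/a)F(s/a) with a=3: L{sin(27t)} = (1/3) · 9/((s/3)² + 81) = (1/3) · 9·9/(s² + 729) = 27/(s² + 729)

Final answer: 27/(s² + 729)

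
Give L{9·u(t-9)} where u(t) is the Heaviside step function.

L{u(t-a)} = e^(-as)/s. Here a=9, so L{u(t-9)} = e^(-9s)/s, and L{9·u(t-9)} = 9·e^(-9s)/s

Final answer: 9·e^(-9s)/s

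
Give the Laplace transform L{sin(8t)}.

L{sin(ωt)} = ω/(s² + ω²), so L{sin(8t)} = 8/(s² + 64)

Final answer: 8/(s² + 64)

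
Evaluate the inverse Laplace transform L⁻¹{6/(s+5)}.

L⁻¹{1/(s-a)} = e^(at), so L⁻¹{1/(s+5)} = e^(-5t), and L⁻¹{6/(s+5)} = 6·e^(-5t)

Final answer: 6·e^(-5t)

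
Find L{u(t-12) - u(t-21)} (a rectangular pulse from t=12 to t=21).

L{u(t-a)} = e^(-as)/s. L{u(t-12) - u(t-21)} = (e^(-12s) - e^(-21s))/s

Final answer: (e^(-12s) - e^(-21s))/s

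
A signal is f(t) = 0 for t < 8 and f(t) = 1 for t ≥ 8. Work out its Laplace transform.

f(t) = u(t-8). L{u(t-8)} = e^(-8s)/s, so L{f(t)} = e^(-8s)/s

Final answer: e^(-8s)/s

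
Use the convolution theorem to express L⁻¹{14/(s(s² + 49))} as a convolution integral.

14/(s(s² + 49)) = (1/s)·(14/(s² + 49)) = L{1}·L{2·sin(7t)}. So f(t) = 1*(2·sin(7t)) = ∫₀ᵗ 2·sin(7τ) dτ

Final answer: ∫₀ᵗ 2·sin(7τ) dτ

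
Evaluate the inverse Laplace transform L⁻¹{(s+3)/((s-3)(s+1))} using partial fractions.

Using partial fractions, f(t) = (6e^(3t) - 2e^(-t))/4

Final answer: (6e^(3t) - 2e^(-t))/4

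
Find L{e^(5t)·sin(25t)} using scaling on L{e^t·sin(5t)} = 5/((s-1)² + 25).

Scaling with a=5: L{e^(5t)·sin(25t)} = (1/5) · 5/((s/5-1)² + 25). Simplifying: 25/((s-5)² + 625)

Final answer: 25/((s-5)² + 625)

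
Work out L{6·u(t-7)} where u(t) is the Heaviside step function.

L{u(t-a)} = e^(-as)/s. Here a=7, so L{u(t-7)} = e^(-7s)/s, and L{6·u(t-7)} = 6·e^(-7s)/s

Final answer: 6·e^(-7s)/s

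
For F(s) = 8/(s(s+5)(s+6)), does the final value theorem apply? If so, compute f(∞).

Poles of sF(s) = 8/((s+5)(s+6)) are at s = -5 and s = -6, both in the left half-plane. Theorem applies. f(∞) = lim_{s→0} sF(s) = 8/(5·6) = 4/15

Final answer: 4/15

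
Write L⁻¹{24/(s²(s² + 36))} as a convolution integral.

24/(s²(s² + 36)) = (1/s²)·(24/(s² + 36)) = L{t}·L{4·sin(6t)}. So f(t) = t*(4·sin(6t)) = ∫₀ᵗ 4τ·sin(6(t-τ)) dτ

Final answer: ∫₀ᵗ 4τ·sin(6(t-τ)) dτ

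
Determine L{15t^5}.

L{t^n} = n!/s^(n+1). So L{15t^5} = 15·5!/s^6 = 1800/s^6

Final answer: 1800/s^6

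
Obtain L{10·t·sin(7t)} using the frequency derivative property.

L{sin(7t)} = 7/(s² + 49). By L{t·f(t)} = -F'(s): -d/ds[7/(s² + 49)] = -(7)·(-2s)/(s² + 49)² = 14s/(s² + 49)². Then L{10·t·sin(7t)} = 10·14s/(s² + 49)² = 140s/(s² + 49)²

Final answer: 140s/(s² + 49)²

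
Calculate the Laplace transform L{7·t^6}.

L{t^n} = n!/s^(n+1), so L{t^6} = 720/s^7. Then L{7·t^6} = 7·720/s^7 = 5040/s^7

Final answer: 5040/s^7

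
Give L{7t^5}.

L{t^n} = n!/s^(n+1). So L{7t^5} = 7·5!/s^6 = 840/s^6

Final answer: 840/s^6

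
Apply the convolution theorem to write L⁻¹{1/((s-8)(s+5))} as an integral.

1/((s-8)(s+5)) = (1/(s-8))·(1/(s+5)) = L{e^(8t)}·L{e^(-5t)}. So f(t) = e^(8t)*e^(-5t) = ∫₀ᵗ e^(8τ)·e^(-5(t-τ)) dτ

Final answer: ∫₀ᵗ e^(8τ)·e^(-5(t-τ)) dτ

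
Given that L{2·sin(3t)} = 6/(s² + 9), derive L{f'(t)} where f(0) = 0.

L{f'(t)} = s·F(s) - f(0) = s·6/(s² + 9) - 0 = 6s/(s² + 9)

Final answer: 6s/(s² + 9)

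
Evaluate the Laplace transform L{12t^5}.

L{12t^5} = 12 · L{t^5} = 12 · 120/s^6 = 1440/s^6

Final answer: 1440/s^6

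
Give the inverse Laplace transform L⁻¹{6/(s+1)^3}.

L⁻¹{n!/(s-a)^(n+1)} = t^n·e^(at) with n=2, a=-1. So L⁻¹{2/(s+1)^3} = t^2·e^(-t), and L⁻¹{6/(s+1)^3} = (6/2)·t^2·e^(-t) = 3·t^2·e^(-t)

Final answer: 3·t^2·e^(-t)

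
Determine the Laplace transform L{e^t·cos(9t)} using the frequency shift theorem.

Frequency shift: L{e^(at)f(t)} = F(s-a). L{e^t·cos(9t)} = (s-1)/((s-1)² + 81)

Final answer: (s-1)/((s-1)² + 81)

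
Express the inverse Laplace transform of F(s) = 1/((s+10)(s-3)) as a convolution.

1/((s+10)(s-3)) = (1/(s+10))·(1/(s-3)) = L{e^(-10t)}·L{e^(3t)}. So f(t) = e^(-10t)*e^(3t) = ∫₀ᵗ e^(-10τ)·e^(3(t-τ)) dτ

Final answer: ∫₀ᵗ e^(-10τ)·e^(3(t-τ)) dτ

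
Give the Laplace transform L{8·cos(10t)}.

L{cos(ωt)} = s/(s² + ω²), so L{cos(10t)} = s/(s² + 100). Then L{8·cos(10t)} = 8·s/(s² + 100) = 8s/(s² + 100)

Final answer: 8s/(s² + 100)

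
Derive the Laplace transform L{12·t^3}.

L{t^n} = n!/s^(n+1), so L{t^3} = 6/s^4. Then L{12·t^3} = 12·6/s^4 = 72/s^4

Final answer: 72/s^4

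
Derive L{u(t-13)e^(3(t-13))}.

u(t-a)f(t-a) with f(t)=e^(3t). L{e^(3t)} = 1/(s-3). By time shift: e^(-13s)/(s-3)

Final answer: e^(-13s)/(s-3)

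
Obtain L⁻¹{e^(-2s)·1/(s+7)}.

L⁻¹{1/(s+7)} = e^(-7t). By the time shift theorem, L⁻¹{e^(-as)F(s)} = u(t-a)f(t-a) with a=2, so L⁻¹{e^(-2s)·1/(s+7)} = u(t-2)·e^(-7(t-2))

Final answer: u(t-2)·e^(-7(t-2))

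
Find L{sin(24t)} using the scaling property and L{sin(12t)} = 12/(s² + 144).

Using L{f(at)} = (1/a)F(s/a) with a=2: L{sin(24t)} = (1/2) · 12/((s/2)² + 144) = (1/2) · 12·4/(s² + 576) = 24/(s² + 576)

Final answer: 24/(s² + 576)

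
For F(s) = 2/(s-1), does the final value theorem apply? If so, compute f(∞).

sF(s) = 2s/(s-1) has a pole at s = 1 in the right half-plane. Theorem does NOT apply (unstable system; f(t) = 2·e^t grows without bound).

Final answer: Not applicable (unstable)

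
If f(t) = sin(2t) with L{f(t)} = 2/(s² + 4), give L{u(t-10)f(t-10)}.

Time shift theorem: L{u(t-a)f(t-a)} = e^(-as)F(s). Here a=10, F(s) = 2/(s² + 4), so L{u(t-10)f(t-10)} = e^(-10s)·2/(s² + 4)

Final answer: e^(-10s)·2/(s² + 4)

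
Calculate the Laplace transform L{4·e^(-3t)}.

L{e^(at)} = 1/(s-a), so L{e^(-3t)} = 1/(s+3). Then L{4·e^(-3t)} = 4/(s+3)

Final answer: 4/(s+3)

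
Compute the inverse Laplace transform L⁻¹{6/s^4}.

L⁻¹{n!/s^(n+1)} = t^n with n=3. So L⁻¹{6/s^4} = t^3

Final answer: t^3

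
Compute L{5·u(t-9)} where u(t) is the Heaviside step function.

L{u(t-a)} = e^(-as)/s. Here a=9, so L{u(t-9)} = e^(-9s)/s, and L{5·u(t-9)} = 5·e^(-9s)/s

Final answer: 5·e^(-9s)/s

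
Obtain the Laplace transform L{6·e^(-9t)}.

L{e^(at)} = 1/(s-a), so L{e^(-9t)} = 1/(s+9). Then L{6·e^(-9t)} = 6/(s+9)

Final answer: 6/(s+9)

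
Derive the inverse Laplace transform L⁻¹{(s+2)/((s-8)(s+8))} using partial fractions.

Using partial fractions, f(t) = (10e^(8t) + 6e^(-8t))/16

Final answer: (10e^(8t) + 6e^(-8t))/16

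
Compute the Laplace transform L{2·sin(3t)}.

L{sin(ωt)} = ω/(s² + ω²), so L{sin(3t)} = 3/(s² + 9). Then L{2·sin(3t)} = 2·3/(s² + 9) = 6/(s² + 9)

Final answer: 6/(s² + 9)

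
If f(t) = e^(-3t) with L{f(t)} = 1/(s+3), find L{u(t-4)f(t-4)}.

Time shift theorem: L{u(t-a)f(t-a)} = e^(-as)F(s). Here a=4, F(s) = 1/(s+3), so L{u(t-4)f(t-4)} = e^(-4s)·1/(s+3)

Final answer: e^(-4s)·1/(s+3)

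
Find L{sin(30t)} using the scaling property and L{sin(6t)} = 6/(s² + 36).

Using L{f(at)} = (1/a)F(s/a) with a=5: L{sin(30t)} = (1/5) · 6/((s/5)² + 36) = (1/5) · 6·25/(s² + 900) = 30/(s² + 900)

Final answer: 30/(s² + 900)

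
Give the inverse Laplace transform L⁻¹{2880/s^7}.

L⁻¹{n!/s^(n+1)} = t^n with n=6. So L⁻¹{720/s^7} = t^6, and L⁻¹{2880/s^7} = (2880/720)·t^6 = 4·t^6

Final answer: 4·t^6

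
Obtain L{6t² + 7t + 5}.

L{6t² + 7t + 5} = 6·2/s³ + 7/s² + 5/s = 12/s³ + 7/s² + 5/s

Final answer: 12/s³ + 7/s² + 5/s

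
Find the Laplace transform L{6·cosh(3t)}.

L{cosh(ωt)} = s/(s² - ω²), so L{cosh(3t)} = s/(s² - 9). Then L{6·cosh(3t)} = 6·s/(s² - 9) = 6s/(s² - 9)

Final answer: 6s/(s² - 9)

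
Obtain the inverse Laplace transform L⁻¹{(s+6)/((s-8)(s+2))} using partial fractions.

Using partial fractions, f(t) = (14e^(8t) - 4e^(-2t))/10

Final answer: (14e^(8t) - 4e^(-2t))/10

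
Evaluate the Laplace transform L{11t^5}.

L{11t^5} = 11 · L{t^5} = 11 · 120/s^6 = 1320/s^6

Final answer: 1320/s^6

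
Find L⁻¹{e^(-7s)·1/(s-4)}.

L⁻¹{1/(s-4)} = e^(4t). By the time shift theorem, L⁻¹{e^(-as)F(s)} = u(t-a)f(t-a) with a=7, so L⁻¹{e^(-7s)·1/(s-4)} = u(t-7)·e^(4(t-7))

Final answer: u(t-7)·e^(4(t-7))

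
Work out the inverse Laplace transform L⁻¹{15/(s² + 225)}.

L⁻¹{15/(s² + 225)} = sin(15t)

Final answer: sin(15t)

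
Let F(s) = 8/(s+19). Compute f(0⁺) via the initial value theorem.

f(0⁺) = lim_{s→∞} s·8/(s+19) = lim_{s→∞} 8s/(s+19) = 8

Final answer: 8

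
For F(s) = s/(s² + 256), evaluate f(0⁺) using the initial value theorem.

f(0⁺) = lim_{s→∞} s·s/(s² + 256) = lim_{s→∞} s²/(s² + 256) = 1

Final answer: 1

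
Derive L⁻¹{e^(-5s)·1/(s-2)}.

L⁻¹{1/(s-2)} = e^(2t). By the time shift theorem, L⁻¹{e^(-as)F(s)} = u(t-a)f(t-a) with a=5, so L⁻¹{e^(-5s)·1/(s-2)} = u(t-5)·e^(2(t-5))

Final answer: u(t-5)·e^(2(t-5))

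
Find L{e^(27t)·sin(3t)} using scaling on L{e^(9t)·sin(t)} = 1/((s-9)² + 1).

Scaling with a=3: L{e^(27t)·sin(3t)} = (1/3) · 1/((s/3-9)² + 1). Simplifying: 3/((s-27)² + 9)

Final answer: 3/((s-27)² + 9)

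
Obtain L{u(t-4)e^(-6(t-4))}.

u(t-a)f(t-a) with f(t)=e^(-6t). L{e^(-6t)} = 1/(s+6). By time shift: e^(-4s)/(s+6)

Final answer: e^(-4s)/(s+6)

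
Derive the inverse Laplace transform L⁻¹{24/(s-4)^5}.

L⁻¹{n!/(s-a)^(n+1)} = t^n·e^(at) with n=4, a=4. So L⁻¹{24/(s-4)^5} = t^4·e^(4t)

Final answer: t^4·e^(4t)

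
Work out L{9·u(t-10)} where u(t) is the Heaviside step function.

L{u(t-a)} = e^(-as)/s. Here a=10, so L{u(t-10)} = e^(-10s)/s, and L{9·u(t-10)} = 9·e^(-10s)/s

Final answer: 9·e^(-10s)/s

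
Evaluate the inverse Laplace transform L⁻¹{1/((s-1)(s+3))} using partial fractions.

Decompose: A/(s-1) + B/(s+3). A = 1/4, B = -1/4. f(t) = (e^t - e^(-3t))/4

Final answer: (e^t - e^(-3t))/4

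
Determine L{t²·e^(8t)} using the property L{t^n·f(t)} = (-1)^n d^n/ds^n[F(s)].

L{e^(8t)} = 1/(s-8). d/ds[1/(s-8)] = -1/(s-8)². d²/ds²[1/(s-8)] = 2/(s-8)³. So L{t²·e^(8t)} = (-1)² · 2/(s-8)³ = 2/(s-8)³

Final answer: 2/(s-8)³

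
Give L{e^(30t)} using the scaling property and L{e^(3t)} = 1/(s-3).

Using L{f(at)} = (1/a)F(s/a) with a=10 and f(t) = e^(3t): L{e^(30t)} = (1/10) · 1/((s/10)-3) = (1/10) · 10/(s-30) = 1/(s-30)

Final answer: 1/(s-30)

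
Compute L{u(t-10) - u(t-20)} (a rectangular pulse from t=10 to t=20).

L{u(t-a)} = e^(-as)/s. L{u(t-10) - u(t-20)} = (e^(-10s) - e^(-20s))/s

Final answer: (e^(-10s) - e^(-20s))/s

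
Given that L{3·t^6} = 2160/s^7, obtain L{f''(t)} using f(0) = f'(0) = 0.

L{f''(t)} = s²F(s) - sf(0) - f'(0) = s²·2160/s^7 - 0 - 0 = 2160/s^5

Final answer: 2160/s^5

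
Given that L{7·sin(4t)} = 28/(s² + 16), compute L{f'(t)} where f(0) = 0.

L{f'(t)} = s·F(s) - f(0) = s·28/(s² + 16) - 0 = 28s/(s² + 16)

Final answer: 28s/(s² + 16)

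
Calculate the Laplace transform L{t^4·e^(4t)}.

L{t^n·e^(at)} = n!/(s-a)^(n+1), so L{t^4·e^(4t)} = 24/(s-4)^5

Final answer: 24/(s-4)^5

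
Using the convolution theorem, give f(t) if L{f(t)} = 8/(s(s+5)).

8/(s(s+5)) = (8/s)·(1/(s+5)) = L{8}·L{e^(-5t)}. By convolution, f(t) = 8*e^(-5t) = ∫₀ᵗ 8·e^(-5τ) dτ = 8·(1 - e^(-5t))/5

Final answer: 8·(1 - e^(-5t))/5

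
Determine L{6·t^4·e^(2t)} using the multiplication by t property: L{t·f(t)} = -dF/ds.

Using L{t^n·e^(at)} = n!/(s-a)^(n+1), L{t^4·e^(2t)} = 24/(s-2)^5, so L{6·t^4·e^(2t)} = 6·24/(s-2)^5 = 144/(s-2)^5

Final answer: 144/(s-2)^5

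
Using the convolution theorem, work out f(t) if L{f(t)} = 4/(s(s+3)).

4/(s(s+3)) = (4/s)·(1/(s+3)) = L{4}·L{e^(-3t)}. By convolution, f(t) = 4*e^(-3t) = ∫₀ᵗ 4·e^(-3τ) dτ = 4·(1 - e^(-3t))/3

Final answer: 4·(1 - e^(-3t))/3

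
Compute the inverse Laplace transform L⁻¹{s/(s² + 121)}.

L⁻¹{s/(s² + 121)} = cos(11t)

Final answer: cos(11t)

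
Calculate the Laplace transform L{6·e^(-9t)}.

L{e^(at)} = 1/(s-a), so L{e^(-9t)} = 1/(s+9). Then L{6·e^(-9t)} = 6/(s+9)

Final answer: 6/(s+9)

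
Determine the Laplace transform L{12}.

L{12} = 12 · L{1} = 12/s

Final answer: 12/s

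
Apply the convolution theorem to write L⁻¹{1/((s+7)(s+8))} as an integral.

1/((s+7)(s+8)) = (1/(s+7))·(1/(s+8)) = L{e^(-7t)}·L{e^(-8t)}. So f(t) = e^(-7t)*e^(-8t) = ∫₀ᵗ e^(-7τ)·e^(-8(t-τ)) dτ

Final answer: ∫₀ᵗ e^(-7τ)·e^(-8(t-τ)) dτ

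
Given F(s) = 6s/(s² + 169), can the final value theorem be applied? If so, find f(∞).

The final value theorem requires all poles of sF(s) in the left half-plane. sF(s) = 6s²/(s² + 169) has poles at s = ±13i (imaginary axis). Theorem does NOT apply (oscillatory system).

Final answer: Not applicable (oscillatory)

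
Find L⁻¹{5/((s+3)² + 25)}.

Form: b/((s-a)² + b²) → e^(at)sin(bt). With a=-3, b=5

Final answer: e^(-3t)·sin(5t)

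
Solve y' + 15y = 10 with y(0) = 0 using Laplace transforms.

sY + 15Y = 10/s. Y = 10/(s(s+15)). Partial fractions: Y = 2/3/s - 2/3/(s+15)

Final answer: y(t) = 2/3(1 - e^(-15t))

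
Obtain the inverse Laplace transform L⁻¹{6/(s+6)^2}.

L⁻¹{n!/(s-a)^(n+1)} = t^n·e^(at) with n=1, a=-6. So L⁻¹{1/(s+6)^2} = t·e^(-6t), and L⁻¹{6/(s+6)^2} = (6/1)·t·e^(-6t) = 6·t·e^(-6t)

Final answer: 6·t·e^(-6t)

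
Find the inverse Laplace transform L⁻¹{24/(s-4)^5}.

L⁻¹{n!/(s-a)^(n+1)} = t^n·e^(at), so L⁻¹{24/(s-4)^5} = t^4·e^(4t)

Final answer: t^4·e^(4t)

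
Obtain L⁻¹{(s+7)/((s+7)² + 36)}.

Using frequency shift: L⁻¹{(s-a)/((s-a)² + b²)} = e^(at)cos(bt). Here a=-7, b=6

Final answer: e^(-7t)·cos(6t)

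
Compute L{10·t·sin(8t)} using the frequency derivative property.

L{sin(8t)} = 8/(s² + 64). By L{t·f(t)} = -F'(s): -d/ds[8/(s² + 64)] = -(8)·(-2s)/(s² + 64)² = 16s/(s² + 64)². Then L{10·t·sin(8t)} = 10·16s/(s² + 64)² = 160s/(s² + 64)²

Final answer: 160s/(s² + 64)²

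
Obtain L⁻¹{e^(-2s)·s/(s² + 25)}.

L⁻¹{s/(s² + 25)} = cos(5t). By the time shift theorem, L⁻¹{e^(-as)F(s)} = u(t-a)f(t-a) with a=2, so L⁻¹{e^(-2s)·s/(s² + 25)} = u(t-2)·cos(5(t-2))

Final answer: u(t-2)·cos(5(t-2))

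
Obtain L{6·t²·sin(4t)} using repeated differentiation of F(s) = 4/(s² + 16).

F(s) = 4/(s² + 16). F'(s) = -8s/(s² + 16)². F''(s) = -8(16 - 3s²)/(s² + 16)³ = (24s² - 128)/(s² + 16)³. So L{t²·sin(4t)} = (-1)² F''(s) = (24s² - 128)/(s² + 16)³. Then L{6·t²·sin(4t)} = 6·(24s² - 128)/(s² + 16)³ = (144s² - 768)/(s² + 16)³

Final answer: (144s² - 768)/(s² + 16)³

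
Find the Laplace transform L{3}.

L{3} = 3 · L{1} = 3/s

Final answer: 3/s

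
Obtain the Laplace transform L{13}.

L{13} = 13 · L{1} = 13/s

Final answer: 13/s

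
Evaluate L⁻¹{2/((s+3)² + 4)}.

Form: b/((s-a)² + b²) → e^(at)sin(bt). With a=-3, b=2

Final answer: e^(-3t)·sin(2t)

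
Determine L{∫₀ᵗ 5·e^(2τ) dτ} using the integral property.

L{∫₀ᵗ f(τ)dτ} = F(s)/s with F(s) = 5/(s-2), so L{∫₀ᵗ 5·e^(2τ) dτ} = 5/(s(s-2))

Final answer: 5/(s(s-2))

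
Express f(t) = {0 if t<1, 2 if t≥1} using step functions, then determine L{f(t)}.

f(t) = 2·u(t-1). L{u(t-1)} = e^(-s)/s, so L{f(t)} = 2·e^(-s)/s

Final answer: 2·e^(-s)/s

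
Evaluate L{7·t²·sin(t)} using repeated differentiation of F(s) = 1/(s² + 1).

F(s) = 1/(s² + 1). F'(s) = -2s/(s² + 1)². F''(s) = -2(1 - 3s²)/(s² + 1)³ = (6s² - 2)/(s² + 1)³. So L{t²·sin(t)} = (-1)² F''(s) = (6s² - 2)/(s² + 1)³. Then L{7·t²·sin(t)} = 7·(6s² - 2)/(s² + 1)³ = (42s² - 14)/(s² + 1)³

Final answer: (42s² - 14)/(s² + 1)³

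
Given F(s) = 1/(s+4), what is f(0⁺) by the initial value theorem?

f(0⁺) = lim_{s→∞} s·1/(s+4) = lim_{s→∞} s/(s+4) = 1

Final answer: 1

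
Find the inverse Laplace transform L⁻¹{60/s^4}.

L⁻¹{n!/s^(n+1)} = t^n with n=3. So L⁻¹{6/s^4} = t^3, and L⁻¹{60/s^4} = (60/6)·t^3 = 10·t^3

Final answer: 10·t^3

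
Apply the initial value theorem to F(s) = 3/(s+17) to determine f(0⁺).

f(0⁺) = lim_{s→∞} s·3/(s+17) = lim_{s→∞} 3s/(s+17) = 3

Final answer: 3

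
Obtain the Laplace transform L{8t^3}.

L{8t^3} = 8 · L{t^3} = 8 · 6/s^4 = 48/s^4

Final answer: 48/s^4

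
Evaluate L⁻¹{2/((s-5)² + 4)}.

Form: b/((s-a)² + b²) → e^(at)sin(bt). With a=5, b=2

Final answer: e^(5t)·sin(2t)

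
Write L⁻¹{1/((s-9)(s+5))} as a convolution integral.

1/((s-9)(s+5)) = (1/(s-9))·(1/(s+5)) = L{e^(9t)}·L{e^(-5t)}. So f(t) = e^(9t)*e^(-5t) = ∫₀ᵗ e^(9τ)·e^(-5(t-τ)) dτ

Final answer: ∫₀ᵗ e^(9τ)·e^(-5(t-τ)) dτ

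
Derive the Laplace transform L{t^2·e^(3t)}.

L{t^n·e^(at)} = n!/(s-a)^(n+1), so L{t^2·e^(3t)} = 2/(s-3)^3

Final answer: 2/(s-3)^3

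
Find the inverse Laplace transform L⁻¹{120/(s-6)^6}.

L⁻¹{n!/(s-a)^(n+1)} = t^n·e^(at), so L⁻¹{120/(s-6)^6} = t^5·e^(6t)

Final answer: t^5·e^(6t)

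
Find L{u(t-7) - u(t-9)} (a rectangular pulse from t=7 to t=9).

L{u(t-a)} = e^(-as)/s. L{u(t-7) - u(t-9)} = (e^(-7s) - e^(-9s))/s

Final answer: (e^(-7s) - e^(-9s))/s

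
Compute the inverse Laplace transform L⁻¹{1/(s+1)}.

L⁻¹{1/(s-a)} = e^(at), so L⁻¹{1/(s+1)} = e^(-t)

Final answer: e^(-t)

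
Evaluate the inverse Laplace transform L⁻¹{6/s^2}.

L⁻¹{n!/s^(n+1)} = t^n with n=1. So L⁻¹{1/s^2} = t, and L⁻¹{6/s^2} = (6/1)·t = 6·t

Final answer: 6·t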